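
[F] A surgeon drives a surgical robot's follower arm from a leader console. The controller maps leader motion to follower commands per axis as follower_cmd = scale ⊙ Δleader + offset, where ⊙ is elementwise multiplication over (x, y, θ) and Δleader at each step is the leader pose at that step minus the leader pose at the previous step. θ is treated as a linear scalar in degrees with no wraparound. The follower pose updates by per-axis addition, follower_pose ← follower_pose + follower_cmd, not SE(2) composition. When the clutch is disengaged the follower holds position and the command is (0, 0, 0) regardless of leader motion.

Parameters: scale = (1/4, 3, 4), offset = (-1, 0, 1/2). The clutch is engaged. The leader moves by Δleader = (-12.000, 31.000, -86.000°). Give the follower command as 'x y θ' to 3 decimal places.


-4.000 93.000 -343.500

axis x: 1/4·-12.000 + -1 = -4.000
axis y: 3·31.000 + 0 = 93.000
axis θ: 4·-86.000 + 1/2 = -343.500


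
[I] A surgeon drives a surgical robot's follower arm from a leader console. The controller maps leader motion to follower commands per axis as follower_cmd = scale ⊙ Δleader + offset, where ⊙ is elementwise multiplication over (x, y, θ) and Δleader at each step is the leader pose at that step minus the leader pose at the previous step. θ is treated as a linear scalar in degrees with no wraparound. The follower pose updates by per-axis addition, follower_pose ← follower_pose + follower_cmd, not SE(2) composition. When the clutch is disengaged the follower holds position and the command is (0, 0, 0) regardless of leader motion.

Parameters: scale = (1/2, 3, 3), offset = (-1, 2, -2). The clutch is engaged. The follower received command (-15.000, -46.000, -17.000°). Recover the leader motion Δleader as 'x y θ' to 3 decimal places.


-28.000 -16.000 -5.000

axis x: (-15.000 − -1) / (1/2) = -28.000
axis y: (-46.000 − 2) / (3) = -16.000
axis θ: (-17.000 − -2) / (3) = -5.000


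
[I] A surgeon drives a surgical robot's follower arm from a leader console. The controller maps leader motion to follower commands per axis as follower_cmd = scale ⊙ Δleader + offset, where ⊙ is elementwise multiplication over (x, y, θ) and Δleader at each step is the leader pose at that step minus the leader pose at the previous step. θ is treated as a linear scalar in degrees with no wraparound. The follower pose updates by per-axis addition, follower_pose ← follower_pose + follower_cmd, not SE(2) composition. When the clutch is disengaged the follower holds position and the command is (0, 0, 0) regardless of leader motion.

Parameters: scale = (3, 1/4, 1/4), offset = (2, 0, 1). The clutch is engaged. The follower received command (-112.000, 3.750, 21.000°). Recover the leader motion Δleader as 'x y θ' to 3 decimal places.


axis x: (-112.000 − 2) / (3) = -38.000
axis y: (3.750 − 0) / (1/4) = 15.000
axis θ: (21.000 − 1) / (1/4) = 80.000

-38.000 15.000 80.000


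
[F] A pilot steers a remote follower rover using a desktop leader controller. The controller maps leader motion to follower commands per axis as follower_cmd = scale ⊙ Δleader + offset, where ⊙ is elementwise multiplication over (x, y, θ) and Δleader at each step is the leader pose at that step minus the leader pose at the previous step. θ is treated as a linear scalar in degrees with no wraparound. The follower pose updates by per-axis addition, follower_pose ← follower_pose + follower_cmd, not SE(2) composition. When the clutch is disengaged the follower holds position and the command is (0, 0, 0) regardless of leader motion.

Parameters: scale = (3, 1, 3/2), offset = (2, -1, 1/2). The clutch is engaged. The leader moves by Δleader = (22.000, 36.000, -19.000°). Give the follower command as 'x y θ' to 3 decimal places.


68.000 35.000 -28.000

axis x: 3·22.000 + 2 = 68.000
axis y: 1·36.000 + -1 = 35.000
axis θ: 3/2·-19.000 + 1/2 = -28.000


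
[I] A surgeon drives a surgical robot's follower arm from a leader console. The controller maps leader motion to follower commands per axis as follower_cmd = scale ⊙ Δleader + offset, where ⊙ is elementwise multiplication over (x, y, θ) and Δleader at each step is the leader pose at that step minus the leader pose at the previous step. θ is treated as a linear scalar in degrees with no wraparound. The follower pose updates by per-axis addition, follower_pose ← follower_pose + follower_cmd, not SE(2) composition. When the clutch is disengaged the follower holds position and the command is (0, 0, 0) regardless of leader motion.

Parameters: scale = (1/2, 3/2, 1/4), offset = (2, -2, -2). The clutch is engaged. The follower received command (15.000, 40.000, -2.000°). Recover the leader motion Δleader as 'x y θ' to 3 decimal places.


26.000 28.000 0.000

axis x: (15.000 − 2) / (1/2) = 26.000
axis y: (40.000 − -2) / (3/2) = 28.000
axis θ: (-2.000 − -2) / (1/4) = 0.000


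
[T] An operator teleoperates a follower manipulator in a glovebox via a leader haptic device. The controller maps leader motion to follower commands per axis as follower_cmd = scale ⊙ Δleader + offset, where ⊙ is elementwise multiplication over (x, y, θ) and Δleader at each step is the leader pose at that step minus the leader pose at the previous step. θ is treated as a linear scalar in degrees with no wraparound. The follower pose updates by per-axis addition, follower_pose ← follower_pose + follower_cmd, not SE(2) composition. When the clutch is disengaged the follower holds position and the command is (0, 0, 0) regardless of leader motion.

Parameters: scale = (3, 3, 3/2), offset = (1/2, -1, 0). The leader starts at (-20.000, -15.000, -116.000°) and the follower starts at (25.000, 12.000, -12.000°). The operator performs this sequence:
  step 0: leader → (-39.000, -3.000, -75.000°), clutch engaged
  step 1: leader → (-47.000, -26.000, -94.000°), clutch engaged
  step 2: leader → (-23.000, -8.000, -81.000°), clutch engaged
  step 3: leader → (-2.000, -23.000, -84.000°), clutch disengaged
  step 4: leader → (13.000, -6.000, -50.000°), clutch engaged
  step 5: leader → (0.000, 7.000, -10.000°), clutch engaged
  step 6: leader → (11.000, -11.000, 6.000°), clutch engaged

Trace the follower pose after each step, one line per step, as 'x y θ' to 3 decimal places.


-31.500 47.000 49.500
-55.000 -23.000 21.000
17.500 30.000 40.500
17.500 30.000 40.500
63.000 80.000 91.500
24.500 118.000 151.500
58.000 63.000 175.500

step 0: Δleader=(-19.000, 12.000, 41.000°), engaged; cmd=(-56.500, 35.000, 61.500°) → follower=(-31.500, 47.000, 49.500°)
step 1: Δleader=(-8.000, -23.000, -19.000°), engaged; cmd=(-23.500, -70.000, -28.500°) → follower=(-55.000, -23.000, 21.000°)
step 2: Δleader=(24.000, 18.000, 13.000°), engaged; cmd=(72.500, 53.000, 19.500°) → follower=(17.500, 30.000, 40.500°)
step 3: Δleader=(21.000, -15.000, -3.000°), disengaged; cmd=(0,0,0) → follower holds at (17.500, 30.000, 40.500°)
step 4: Δleader=(15.000, 17.000, 34.000°), engaged; cmd=(45.500, 50.000, 51.000°) → follower=(63.000, 80.000, 91.500°)
step 5: Δleader=(-13.000, 13.000, 40.000°), engaged; cmd=(-38.500, 38.000, 60.000°) → follower=(24.500, 118.000, 151.500°)
step 6: Δleader=(11.000, -18.000, 16.000°), engaged; cmd=(33.500, -55.000, 24.000°) → follower=(58.000, 63.000, 175.500°)


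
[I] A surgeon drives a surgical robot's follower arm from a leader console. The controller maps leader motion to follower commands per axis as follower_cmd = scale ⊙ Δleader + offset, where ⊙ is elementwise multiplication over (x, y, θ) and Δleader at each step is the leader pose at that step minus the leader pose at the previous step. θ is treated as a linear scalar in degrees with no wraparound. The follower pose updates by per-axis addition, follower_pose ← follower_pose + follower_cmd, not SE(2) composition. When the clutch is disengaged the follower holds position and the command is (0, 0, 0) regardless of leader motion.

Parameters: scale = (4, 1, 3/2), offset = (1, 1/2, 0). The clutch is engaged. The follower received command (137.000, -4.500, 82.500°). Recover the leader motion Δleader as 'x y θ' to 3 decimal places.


34.000 -5.000 55.000

axis x: (137.000 − 1) / (4) = 34.000
axis y: (-4.500 − 1/2) / (1) = -5.000
axis θ: (82.500 − 0) / (3/2) = 55.000


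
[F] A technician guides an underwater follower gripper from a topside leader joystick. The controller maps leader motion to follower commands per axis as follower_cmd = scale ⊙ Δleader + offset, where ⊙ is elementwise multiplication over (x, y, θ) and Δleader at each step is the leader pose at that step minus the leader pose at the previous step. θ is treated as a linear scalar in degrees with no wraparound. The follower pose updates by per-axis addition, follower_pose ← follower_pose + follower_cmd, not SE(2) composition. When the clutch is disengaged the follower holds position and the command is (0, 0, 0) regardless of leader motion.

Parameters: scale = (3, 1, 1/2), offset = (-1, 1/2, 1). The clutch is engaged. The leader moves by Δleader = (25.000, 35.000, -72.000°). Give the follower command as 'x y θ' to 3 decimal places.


74.000 35.500 -35.000

axis x: 3·25.000 + -1 = 74.000
axis y: 1·35.000 + 1/2 = 35.500
axis θ: 1/2·-72.000 + 1 = -35.000


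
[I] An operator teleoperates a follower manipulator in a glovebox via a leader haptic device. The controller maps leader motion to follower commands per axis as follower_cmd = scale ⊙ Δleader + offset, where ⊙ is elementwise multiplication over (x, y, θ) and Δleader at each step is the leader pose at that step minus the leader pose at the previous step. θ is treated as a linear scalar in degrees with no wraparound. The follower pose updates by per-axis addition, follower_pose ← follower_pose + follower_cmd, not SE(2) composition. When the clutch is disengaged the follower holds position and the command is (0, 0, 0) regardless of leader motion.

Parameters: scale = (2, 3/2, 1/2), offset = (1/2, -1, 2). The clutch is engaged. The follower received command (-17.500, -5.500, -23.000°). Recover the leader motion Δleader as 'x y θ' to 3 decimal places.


-9.000 -3.000 -50.000

axis x: (-17.500 − 1/2) / (2) = -9.000
axis y: (-5.500 − -1) / (3/2) = -3.000
axis θ: (-23.000 − 2) / (1/2) = -50.000


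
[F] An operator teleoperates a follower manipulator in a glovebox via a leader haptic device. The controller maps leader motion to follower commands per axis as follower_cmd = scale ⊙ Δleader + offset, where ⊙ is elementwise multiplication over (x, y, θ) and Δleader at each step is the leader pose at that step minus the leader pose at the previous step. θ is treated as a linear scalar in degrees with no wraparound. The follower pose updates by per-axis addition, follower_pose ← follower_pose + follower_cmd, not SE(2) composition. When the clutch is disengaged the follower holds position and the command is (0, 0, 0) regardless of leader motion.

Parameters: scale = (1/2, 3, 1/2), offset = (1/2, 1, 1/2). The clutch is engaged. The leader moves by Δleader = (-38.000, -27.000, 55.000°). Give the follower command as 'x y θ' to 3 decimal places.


-18.500 -80.000 28.000

axis x: 1/2·-38.000 + 1/2 = -18.500
axis y: 3·-27.000 + 1 = -80.000
axis θ: 1/2·55.000 + 1/2 = 28.000


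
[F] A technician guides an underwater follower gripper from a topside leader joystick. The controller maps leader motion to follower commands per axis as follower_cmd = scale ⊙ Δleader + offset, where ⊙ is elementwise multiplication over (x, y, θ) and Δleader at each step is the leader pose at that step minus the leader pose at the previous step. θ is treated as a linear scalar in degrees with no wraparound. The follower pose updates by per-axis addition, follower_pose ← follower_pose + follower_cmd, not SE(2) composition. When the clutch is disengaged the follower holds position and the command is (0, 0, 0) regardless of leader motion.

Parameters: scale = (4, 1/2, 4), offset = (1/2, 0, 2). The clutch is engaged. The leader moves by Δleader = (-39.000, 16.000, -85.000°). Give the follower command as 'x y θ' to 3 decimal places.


-155.500 8.000 -338.000

axis x: 4·-39.000 + 1/2 = -155.500
axis y: 1/2·16.000 + 0 = 8.000
axis θ: 4·-85.000 + 2 = -338.000


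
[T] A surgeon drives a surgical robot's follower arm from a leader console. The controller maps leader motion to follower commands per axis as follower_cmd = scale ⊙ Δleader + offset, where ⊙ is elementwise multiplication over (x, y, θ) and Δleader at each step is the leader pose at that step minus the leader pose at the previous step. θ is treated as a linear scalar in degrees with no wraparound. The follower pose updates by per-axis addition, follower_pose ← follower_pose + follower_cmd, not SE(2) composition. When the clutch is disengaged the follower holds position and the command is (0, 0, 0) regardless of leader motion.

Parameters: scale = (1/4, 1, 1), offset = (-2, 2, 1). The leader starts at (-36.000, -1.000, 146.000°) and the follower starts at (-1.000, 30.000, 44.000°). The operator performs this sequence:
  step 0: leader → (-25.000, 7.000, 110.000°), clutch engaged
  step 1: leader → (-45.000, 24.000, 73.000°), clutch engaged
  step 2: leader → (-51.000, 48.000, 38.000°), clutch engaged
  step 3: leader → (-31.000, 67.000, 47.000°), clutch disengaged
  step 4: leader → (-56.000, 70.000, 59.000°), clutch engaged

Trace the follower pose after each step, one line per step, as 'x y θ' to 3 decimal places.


-0.250 40.000 9.000
-7.250 59.000 -27.000
-10.750 85.000 -61.000
-10.750 85.000 -61.000
-19.000 90.000 -48.000

step 0: Δleader=(11.000, 8.000, -36.000°), engaged; cmd=(0.750, 10.000, -35.000°) → follower=(-0.250, 40.000, 9.000°)
step 1: Δleader=(-20.000, 17.000, -37.000°), engaged; cmd=(-7.000, 19.000, -36.000°) → follower=(-7.250, 59.000, -27.000°)
step 2: Δleader=(-6.000, 24.000, -35.000°), engaged; cmd=(-3.500, 26.000, -34.000°) → follower=(-10.750, 85.000, -61.000°)
step 3: Δleader=(20.000, 19.000, 9.000°), disengaged; cmd=(0,0,0) → follower holds at (-10.750, 85.000, -61.000°)
step 4: Δleader=(-25.000, 3.000, 12.000°), engaged; cmd=(-8.250, 5.000, 13.000°) → follower=(-19.000, 90.000, -48.000°)


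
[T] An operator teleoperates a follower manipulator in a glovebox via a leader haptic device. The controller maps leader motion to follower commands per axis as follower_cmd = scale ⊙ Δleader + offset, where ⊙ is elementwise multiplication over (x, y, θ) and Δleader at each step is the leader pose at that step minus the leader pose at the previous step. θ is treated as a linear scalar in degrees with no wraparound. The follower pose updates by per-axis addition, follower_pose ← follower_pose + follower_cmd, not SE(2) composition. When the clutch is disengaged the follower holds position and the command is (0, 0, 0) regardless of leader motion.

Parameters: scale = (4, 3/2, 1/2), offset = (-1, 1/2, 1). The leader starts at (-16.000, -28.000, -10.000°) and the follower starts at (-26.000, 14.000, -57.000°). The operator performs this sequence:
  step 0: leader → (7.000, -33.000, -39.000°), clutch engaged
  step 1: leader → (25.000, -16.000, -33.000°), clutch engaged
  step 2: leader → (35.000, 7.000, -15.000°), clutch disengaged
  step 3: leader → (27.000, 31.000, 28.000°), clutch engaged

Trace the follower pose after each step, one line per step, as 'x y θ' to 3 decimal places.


step 0: Δleader=(23.000, -5.000, -29.000°), engaged; cmd=(91.000, -7.000, -13.500°) → follower=(65.000, 7.000, -70.500°)
step 1: Δleader=(18.000, 17.000, 6.000°), engaged; cmd=(71.000, 26.000, 4.000°) → follower=(136.000, 33.000, -66.500°)
step 2: Δleader=(10.000, 23.000, 18.000°), disengaged; cmd=(0,0,0) → follower holds at (136.000, 33.000, -66.500°)
step 3: Δleader=(-8.000, 24.000, 43.000°), engaged; cmd=(-33.000, 36.500, 22.500°) → follower=(103.000, 69.500, -44.000°)

65.000 7.000 -70.500
136.000 33.000 -66.500
136.000 33.000 -66.500
103.000 69.500 -44.000


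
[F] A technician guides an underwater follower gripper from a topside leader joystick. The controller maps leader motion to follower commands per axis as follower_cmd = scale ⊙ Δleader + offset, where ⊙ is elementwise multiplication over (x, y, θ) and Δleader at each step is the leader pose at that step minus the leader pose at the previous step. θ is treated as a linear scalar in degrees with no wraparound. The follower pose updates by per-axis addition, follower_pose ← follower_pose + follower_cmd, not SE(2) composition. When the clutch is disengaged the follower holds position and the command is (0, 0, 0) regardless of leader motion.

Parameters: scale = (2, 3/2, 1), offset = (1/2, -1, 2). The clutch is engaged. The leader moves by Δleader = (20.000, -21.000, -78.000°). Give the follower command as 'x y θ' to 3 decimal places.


40.500 -32.500 -76.000

axis x: 2·20.000 + 1/2 = 40.500
axis y: 3/2·-21.000 + -1 = -32.500
axis θ: 1·-78.000 + 2 = -76.000


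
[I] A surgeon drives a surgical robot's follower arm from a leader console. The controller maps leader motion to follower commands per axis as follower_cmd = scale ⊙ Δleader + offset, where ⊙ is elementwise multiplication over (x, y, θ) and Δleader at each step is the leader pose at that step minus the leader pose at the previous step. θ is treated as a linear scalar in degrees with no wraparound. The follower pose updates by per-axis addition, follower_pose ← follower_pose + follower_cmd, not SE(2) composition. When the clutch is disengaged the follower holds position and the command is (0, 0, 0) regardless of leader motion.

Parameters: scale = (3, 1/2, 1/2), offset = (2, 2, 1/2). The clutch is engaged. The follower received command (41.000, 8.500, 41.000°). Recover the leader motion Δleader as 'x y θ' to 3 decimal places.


13.000 13.000 81.000

axis x: (41.000 − 2) / (3) = 13.000
axis y: (8.500 − 2) / (1/2) = 13.000
axis θ: (41.000 − 1/2) / (1/2) = 81.000


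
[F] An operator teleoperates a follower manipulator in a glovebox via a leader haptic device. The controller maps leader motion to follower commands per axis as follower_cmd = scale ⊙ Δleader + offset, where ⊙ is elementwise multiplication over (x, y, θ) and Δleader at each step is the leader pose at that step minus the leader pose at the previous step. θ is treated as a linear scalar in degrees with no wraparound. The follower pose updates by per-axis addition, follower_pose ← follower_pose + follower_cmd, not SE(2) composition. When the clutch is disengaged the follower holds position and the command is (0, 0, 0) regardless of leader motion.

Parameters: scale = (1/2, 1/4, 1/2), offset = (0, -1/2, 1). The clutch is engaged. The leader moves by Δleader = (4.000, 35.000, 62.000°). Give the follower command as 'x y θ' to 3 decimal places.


axis x: 1/2·4.000 + 0 = 2.000
axis y: 1/4·35.000 + -1/2 = 8.250
axis θ: 1/2·62.000 + 1 = 32.000

2.000 8.250 32.000


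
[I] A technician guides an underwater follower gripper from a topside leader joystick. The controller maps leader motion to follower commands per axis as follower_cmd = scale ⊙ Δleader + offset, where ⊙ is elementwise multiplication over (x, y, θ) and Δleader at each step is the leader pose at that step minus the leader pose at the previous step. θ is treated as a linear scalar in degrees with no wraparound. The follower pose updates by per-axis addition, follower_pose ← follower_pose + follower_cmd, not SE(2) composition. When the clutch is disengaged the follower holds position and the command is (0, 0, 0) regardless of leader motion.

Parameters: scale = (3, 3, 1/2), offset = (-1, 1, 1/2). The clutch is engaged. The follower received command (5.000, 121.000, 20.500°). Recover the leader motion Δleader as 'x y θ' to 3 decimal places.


axis x: (5.000 − -1) / (3) = 2.000
axis y: (121.000 − 1) / (3) = 40.000
axis θ: (20.500 − 1/2) / (1/2) = 40.000

2.000 40.000 40.000


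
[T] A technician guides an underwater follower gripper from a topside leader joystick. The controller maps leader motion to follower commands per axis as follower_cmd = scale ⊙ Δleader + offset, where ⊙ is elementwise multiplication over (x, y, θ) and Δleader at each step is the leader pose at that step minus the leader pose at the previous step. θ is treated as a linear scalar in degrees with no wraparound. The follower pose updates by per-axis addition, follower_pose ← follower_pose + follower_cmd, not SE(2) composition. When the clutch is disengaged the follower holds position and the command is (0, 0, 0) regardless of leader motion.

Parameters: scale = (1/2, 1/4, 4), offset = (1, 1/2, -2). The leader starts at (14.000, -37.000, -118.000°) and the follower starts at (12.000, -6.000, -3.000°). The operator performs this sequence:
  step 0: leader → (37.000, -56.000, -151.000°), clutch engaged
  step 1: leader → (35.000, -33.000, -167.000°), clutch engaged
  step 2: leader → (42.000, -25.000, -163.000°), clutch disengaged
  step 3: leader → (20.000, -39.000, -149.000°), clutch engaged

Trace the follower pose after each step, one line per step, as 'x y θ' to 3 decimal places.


24.500 -10.250 -137.000
24.500 -4.000 -203.000
24.500 -4.000 -203.000
14.500 -7.000 -149.000

step 0: Δleader=(23.000, -19.000, -33.000°), engaged; cmd=(12.500, -4.250, -134.000°) → follower=(24.500, -10.250, -137.000°)
step 1: Δleader=(-2.000, 23.000, -16.000°), engaged; cmd=(0.000, 6.250, -66.000°) → follower=(24.500, -4.000, -203.000°)
step 2: Δleader=(7.000, 8.000, 4.000°), disengaged; cmd=(0,0,0) → follower holds at (24.500, -4.000, -203.000°)
step 3: Δleader=(-22.000, -14.000, 14.000°), engaged; cmd=(-10.000, -3.000, 54.000°) → follower=(14.500, -7.000, -149.000°)


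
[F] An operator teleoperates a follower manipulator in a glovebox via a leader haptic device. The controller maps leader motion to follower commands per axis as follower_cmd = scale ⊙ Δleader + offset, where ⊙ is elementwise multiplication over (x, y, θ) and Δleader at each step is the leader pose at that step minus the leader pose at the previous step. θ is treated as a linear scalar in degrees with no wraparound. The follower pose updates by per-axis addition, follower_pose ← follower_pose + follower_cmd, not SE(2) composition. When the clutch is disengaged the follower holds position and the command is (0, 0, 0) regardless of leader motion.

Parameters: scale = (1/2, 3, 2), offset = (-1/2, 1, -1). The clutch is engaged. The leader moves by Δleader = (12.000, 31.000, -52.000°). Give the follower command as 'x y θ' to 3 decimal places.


5.500 94.000 -105.000

axis x: 1/2·12.000 + -1/2 = 5.500
axis y: 3·31.000 + 1 = 94.000
axis θ: 2·-52.000 + -1 = -105.000


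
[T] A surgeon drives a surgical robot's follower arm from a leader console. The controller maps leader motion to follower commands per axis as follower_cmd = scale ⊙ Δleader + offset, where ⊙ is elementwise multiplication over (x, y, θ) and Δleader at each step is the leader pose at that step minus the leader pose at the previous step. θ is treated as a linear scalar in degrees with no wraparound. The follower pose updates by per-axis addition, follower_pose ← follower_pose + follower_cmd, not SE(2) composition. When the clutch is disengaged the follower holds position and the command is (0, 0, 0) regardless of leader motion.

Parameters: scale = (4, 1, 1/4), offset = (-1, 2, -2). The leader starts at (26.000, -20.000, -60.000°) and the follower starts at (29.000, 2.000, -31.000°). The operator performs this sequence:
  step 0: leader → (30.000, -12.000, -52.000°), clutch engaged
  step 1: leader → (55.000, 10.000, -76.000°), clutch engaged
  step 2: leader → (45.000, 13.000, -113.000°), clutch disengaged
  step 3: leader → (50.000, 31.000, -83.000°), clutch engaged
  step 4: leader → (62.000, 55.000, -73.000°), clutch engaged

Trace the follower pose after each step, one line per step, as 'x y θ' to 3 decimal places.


step 0: Δleader=(4.000, 8.000, 8.000°), engaged; cmd=(15.000, 10.000, 0.000°) → follower=(44.000, 12.000, -31.000°)
step 1: Δleader=(25.000, 22.000, -24.000°), engaged; cmd=(99.000, 24.000, -8.000°) → follower=(143.000, 36.000, -39.000°)
step 2: Δleader=(-10.000, 3.000, -37.000°), disengaged; cmd=(0,0,0) → follower holds at (143.000, 36.000, -39.000°)
step 3: Δleader=(5.000, 18.000, 30.000°), engaged; cmd=(19.000, 20.000, 5.500°) → follower=(162.000, 56.000, -33.500°)
step 4: Δleader=(12.000, 24.000, 10.000°), engaged; cmd=(47.000, 26.000, 0.500°) → follower=(209.000, 82.000, -33.000°)

44.000 12.000 -31.000
143.000 36.000 -39.000
143.000 36.000 -39.000
162.000 56.000 -33.500
209.000 82.000 -33.000


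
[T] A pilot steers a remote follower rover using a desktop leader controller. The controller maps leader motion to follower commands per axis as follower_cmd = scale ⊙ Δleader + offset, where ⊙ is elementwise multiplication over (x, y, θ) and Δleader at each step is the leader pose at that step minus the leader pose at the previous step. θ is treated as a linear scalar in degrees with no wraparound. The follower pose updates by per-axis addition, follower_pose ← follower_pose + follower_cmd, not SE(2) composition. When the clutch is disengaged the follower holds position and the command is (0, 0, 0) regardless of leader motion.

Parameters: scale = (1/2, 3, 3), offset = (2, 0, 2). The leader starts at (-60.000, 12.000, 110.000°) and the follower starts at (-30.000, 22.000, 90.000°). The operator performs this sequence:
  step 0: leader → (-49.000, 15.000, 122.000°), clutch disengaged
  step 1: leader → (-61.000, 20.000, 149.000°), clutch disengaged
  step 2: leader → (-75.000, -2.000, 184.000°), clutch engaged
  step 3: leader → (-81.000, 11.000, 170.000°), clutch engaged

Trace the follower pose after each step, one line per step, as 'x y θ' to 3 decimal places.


step 0: Δleader=(11.000, 3.000, 12.000°), disengaged; cmd=(0,0,0) → follower holds at (-30.000, 22.000, 90.000°)
step 1: Δleader=(-12.000, 5.000, 27.000°), disengaged; cmd=(0,0,0) → follower holds at (-30.000, 22.000, 90.000°)
step 2: Δleader=(-14.000, -22.000, 35.000°), engaged; cmd=(-5.000, -66.000, 107.000°) → follower=(-35.000, -44.000, 197.000°)
step 3: Δleader=(-6.000, 13.000, -14.000°), engaged; cmd=(-1.000, 39.000, -40.000°) → follower=(-36.000, -5.000, 157.000°)

-30.000 22.000 90.000
-30.000 22.000 90.000
-35.000 -44.000 197.000
-36.000 -5.000 157.000


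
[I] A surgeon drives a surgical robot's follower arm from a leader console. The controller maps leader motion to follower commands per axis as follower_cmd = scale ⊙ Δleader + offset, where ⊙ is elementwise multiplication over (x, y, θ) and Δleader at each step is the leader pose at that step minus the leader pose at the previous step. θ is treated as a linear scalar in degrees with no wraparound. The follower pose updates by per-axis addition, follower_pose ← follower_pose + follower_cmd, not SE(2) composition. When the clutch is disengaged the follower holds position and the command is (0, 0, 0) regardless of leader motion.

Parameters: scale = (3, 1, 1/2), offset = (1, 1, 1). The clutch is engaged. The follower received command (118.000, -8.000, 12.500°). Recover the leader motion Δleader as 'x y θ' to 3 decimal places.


39.000 -9.000 23.000

axis x: (118.000 − 1) / (3) = 39.000
axis y: (-8.000 − 1) / (1) = -9.000
axis θ: (12.500 − 1) / (1/2) = 23.000


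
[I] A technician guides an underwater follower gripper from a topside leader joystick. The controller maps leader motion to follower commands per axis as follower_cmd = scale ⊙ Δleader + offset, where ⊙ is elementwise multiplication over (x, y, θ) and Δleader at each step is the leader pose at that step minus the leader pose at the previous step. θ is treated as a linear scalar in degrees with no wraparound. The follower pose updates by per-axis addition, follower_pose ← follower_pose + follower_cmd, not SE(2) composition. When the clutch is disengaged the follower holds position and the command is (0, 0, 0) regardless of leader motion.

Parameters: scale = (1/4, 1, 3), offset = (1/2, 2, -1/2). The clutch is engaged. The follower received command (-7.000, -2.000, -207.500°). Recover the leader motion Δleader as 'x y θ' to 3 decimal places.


-30.000 -4.000 -69.000

axis x: (-7.000 − 1/2) / (1/4) = -30.000
axis y: (-2.000 − 2) / (1) = -4.000
axis θ: (-207.500 − -1/2) / (3) = -69.000


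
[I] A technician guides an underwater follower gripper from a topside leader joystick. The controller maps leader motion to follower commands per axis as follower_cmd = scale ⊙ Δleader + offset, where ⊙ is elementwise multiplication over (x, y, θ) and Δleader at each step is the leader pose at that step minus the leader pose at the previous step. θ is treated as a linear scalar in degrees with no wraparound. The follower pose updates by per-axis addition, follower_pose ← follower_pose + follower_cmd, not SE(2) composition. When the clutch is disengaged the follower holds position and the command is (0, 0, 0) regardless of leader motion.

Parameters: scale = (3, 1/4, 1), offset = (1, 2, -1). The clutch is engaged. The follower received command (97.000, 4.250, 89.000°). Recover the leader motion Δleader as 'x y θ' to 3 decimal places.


axis x: (97.000 − 1) / (3) = 32.000
axis y: (4.250 − 2) / (1/4) = 9.000
axis θ: (89.000 − -1) / (1) = 90.000

32.000 9.000 90.000


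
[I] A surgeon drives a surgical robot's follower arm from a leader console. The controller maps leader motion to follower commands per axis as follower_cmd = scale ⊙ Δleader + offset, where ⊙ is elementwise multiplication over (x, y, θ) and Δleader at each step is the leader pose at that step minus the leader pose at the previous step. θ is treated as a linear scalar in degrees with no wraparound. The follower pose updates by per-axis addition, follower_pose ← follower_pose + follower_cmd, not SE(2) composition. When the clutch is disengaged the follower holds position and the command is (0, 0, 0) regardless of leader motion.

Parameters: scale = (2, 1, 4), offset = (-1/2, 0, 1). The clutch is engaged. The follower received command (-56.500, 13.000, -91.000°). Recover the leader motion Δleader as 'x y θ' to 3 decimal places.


axis x: (-56.500 − -1/2) / (2) = -28.000
axis y: (13.000 − 0) / (1) = 13.000
axis θ: (-91.000 − 1) / (4) = -23.000

-28.000 13.000 -23.000


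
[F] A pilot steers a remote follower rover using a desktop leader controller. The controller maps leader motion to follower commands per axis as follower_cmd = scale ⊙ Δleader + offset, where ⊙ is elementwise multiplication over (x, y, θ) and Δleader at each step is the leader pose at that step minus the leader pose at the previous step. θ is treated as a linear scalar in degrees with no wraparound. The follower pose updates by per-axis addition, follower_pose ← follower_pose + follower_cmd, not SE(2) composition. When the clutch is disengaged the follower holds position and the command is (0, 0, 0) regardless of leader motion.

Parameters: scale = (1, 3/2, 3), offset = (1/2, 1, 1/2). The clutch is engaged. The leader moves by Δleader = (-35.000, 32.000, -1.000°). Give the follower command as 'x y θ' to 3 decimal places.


axis x: 1·-35.000 + 1/2 = -34.500
axis y: 3/2·32.000 + 1 = 49.000
axis θ: 3·-1.000 + 1/2 = -2.500

-34.500 49.000 -2.500


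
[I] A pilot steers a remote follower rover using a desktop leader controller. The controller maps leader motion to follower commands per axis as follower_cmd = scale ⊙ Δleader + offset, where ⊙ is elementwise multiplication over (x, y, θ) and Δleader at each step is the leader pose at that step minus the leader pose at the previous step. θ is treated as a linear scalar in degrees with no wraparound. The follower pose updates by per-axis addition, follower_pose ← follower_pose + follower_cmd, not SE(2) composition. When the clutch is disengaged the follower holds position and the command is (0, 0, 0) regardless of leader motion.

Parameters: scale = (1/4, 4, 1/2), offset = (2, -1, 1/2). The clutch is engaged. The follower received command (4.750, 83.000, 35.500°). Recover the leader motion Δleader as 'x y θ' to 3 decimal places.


11.000 21.000 70.000

axis x: (4.750 − 2) / (1/4) = 11.000
axis y: (83.000 − -1) / (4) = 21.000
axis θ: (35.500 − 1/2) / (1/2) = 70.000


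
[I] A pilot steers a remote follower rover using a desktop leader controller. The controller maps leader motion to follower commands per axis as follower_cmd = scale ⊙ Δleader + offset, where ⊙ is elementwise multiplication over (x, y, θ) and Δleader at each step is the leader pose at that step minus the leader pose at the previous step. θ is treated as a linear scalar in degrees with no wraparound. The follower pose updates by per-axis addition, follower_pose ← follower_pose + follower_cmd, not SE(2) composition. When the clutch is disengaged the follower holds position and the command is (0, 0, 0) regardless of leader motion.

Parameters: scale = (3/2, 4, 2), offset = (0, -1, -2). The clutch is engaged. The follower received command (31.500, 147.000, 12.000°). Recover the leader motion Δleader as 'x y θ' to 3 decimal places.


21.000 37.000 7.000

axis x: (31.500 − 0) / (3/2) = 21.000
axis y: (147.000 − -1) / (4) = 37.000
axis θ: (12.000 − -2) / (2) = 7.000


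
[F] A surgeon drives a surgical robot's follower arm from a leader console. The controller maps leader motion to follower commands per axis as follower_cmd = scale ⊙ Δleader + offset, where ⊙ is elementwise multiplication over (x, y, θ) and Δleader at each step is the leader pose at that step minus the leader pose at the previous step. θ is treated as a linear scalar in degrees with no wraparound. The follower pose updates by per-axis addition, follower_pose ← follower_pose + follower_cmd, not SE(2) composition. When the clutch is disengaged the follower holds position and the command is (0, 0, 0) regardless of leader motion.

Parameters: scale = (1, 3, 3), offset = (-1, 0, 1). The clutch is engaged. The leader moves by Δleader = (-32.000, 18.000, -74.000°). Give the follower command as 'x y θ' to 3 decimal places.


axis x: 1·-32.000 + -1 = -33.000
axis y: 3·18.000 + 0 = 54.000
axis θ: 3·-74.000 + 1 = -221.000

-33.000 54.000 -221.000


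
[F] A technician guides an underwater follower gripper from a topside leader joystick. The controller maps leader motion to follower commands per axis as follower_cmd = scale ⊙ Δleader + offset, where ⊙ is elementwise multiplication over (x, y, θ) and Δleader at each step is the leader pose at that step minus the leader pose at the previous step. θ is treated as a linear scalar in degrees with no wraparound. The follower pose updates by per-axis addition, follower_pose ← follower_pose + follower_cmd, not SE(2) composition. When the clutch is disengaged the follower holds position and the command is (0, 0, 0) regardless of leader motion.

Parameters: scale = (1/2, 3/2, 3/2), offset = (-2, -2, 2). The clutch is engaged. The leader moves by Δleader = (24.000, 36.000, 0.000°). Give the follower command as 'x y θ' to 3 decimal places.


10.000 52.000 2.000

axis x: 1/2·24.000 + -2 = 10.000
axis y: 3/2·36.000 + -2 = 52.000
axis θ: 3/2·0.000 + 2 = 2.000


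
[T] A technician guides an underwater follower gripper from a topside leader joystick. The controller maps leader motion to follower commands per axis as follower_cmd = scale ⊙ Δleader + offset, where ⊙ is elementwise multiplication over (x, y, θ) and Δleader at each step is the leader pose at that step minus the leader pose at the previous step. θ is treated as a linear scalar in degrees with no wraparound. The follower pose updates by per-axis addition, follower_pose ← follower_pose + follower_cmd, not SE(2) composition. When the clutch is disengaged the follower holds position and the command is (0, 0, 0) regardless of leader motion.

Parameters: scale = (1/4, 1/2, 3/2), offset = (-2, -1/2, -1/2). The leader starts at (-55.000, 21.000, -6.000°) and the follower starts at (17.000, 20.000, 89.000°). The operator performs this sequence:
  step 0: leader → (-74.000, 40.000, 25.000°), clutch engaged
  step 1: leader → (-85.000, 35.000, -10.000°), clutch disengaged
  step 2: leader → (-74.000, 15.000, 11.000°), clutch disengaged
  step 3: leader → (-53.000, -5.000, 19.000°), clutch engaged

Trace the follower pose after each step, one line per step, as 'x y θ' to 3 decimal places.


10.250 29.000 135.000
10.250 29.000 135.000
10.250 29.000 135.000
13.500 18.500 146.500

step 0: Δleader=(-19.000, 19.000, 31.000°), engaged; cmd=(-6.750, 9.000, 46.000°) → follower=(10.250, 29.000, 135.000°)
step 1: Δleader=(-11.000, -5.000, -35.000°), disengaged; cmd=(0,0,0) → follower holds at (10.250, 29.000, 135.000°)
step 2: Δleader=(11.000, -20.000, 21.000°), disengaged; cmd=(0,0,0) → follower holds at (10.250, 29.000, 135.000°)
step 3: Δleader=(21.000, -20.000, 8.000°), engaged; cmd=(3.250, -10.500, 11.500°) → follower=(13.500, 18.500, 146.500°)


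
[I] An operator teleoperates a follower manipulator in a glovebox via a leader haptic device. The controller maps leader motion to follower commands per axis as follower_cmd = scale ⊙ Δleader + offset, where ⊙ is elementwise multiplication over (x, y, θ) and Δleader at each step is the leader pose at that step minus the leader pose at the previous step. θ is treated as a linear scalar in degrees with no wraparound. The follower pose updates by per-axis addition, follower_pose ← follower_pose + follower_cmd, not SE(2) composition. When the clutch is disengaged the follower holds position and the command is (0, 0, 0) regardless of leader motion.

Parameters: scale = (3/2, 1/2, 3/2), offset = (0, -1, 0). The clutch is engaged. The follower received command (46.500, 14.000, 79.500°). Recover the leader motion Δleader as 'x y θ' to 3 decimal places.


axis x: (46.500 − 0) / (3/2) = 31.000
axis y: (14.000 − -1) / (1/2) = 30.000
axis θ: (79.500 − 0) / (3/2) = 53.000

31.000 30.000 53.000


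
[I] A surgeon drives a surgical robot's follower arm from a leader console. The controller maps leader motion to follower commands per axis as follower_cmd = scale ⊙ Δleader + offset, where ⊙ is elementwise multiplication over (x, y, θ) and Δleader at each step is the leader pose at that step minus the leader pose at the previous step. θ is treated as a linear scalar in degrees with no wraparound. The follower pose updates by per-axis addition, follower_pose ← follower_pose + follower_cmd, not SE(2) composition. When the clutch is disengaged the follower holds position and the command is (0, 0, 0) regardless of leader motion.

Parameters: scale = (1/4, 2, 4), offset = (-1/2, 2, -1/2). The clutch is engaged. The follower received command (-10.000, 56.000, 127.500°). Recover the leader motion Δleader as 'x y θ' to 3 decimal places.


axis x: (-10.000 − -1/2) / (1/4) = -38.000
axis y: (56.000 − 2) / (2) = 27.000
axis θ: (127.500 − -1/2) / (4) = 32.000

-38.000 27.000 32.000


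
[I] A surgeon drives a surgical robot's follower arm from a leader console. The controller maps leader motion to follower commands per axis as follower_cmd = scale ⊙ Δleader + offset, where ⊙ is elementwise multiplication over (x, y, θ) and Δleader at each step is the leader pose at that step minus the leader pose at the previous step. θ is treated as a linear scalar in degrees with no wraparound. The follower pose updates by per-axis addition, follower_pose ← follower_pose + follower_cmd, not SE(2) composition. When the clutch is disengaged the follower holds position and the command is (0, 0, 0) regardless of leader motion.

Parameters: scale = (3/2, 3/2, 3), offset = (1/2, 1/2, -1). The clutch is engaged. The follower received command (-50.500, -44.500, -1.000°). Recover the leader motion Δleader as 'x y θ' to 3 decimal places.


-34.000 -30.000 0.000

axis x: (-50.500 − 1/2) / (3/2) = -34.000
axis y: (-44.500 − 1/2) / (3/2) = -30.000
axis θ: (-1.000 − -1) / (3) = 0.000
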